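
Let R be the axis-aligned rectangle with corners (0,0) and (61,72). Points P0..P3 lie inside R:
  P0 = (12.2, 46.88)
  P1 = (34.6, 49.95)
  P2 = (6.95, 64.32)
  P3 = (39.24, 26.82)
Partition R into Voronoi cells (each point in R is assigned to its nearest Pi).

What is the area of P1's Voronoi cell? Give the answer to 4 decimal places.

Area of P1's cell: 1198.5247

1. box [0,61]×[0,72]: [(0, 0) (61, 0) (61, 72) (0, 72)]
2. ⊥bis P1·P0 via (23.4,48.415): [(30.0354, 0) (61, 0) (61, 72) (20.1676, 72)]  |A|=2584.6906
3. ⊥bis P1·P2 via (20.775,57.135): [(21.9065, 59.3122) (30.0354, 0) (61, 0) (61, 72) (28.5005, 72)]  |A|=2531.8273
4. ⊥bis P1·P3 via (36.92,38.385): [(21.9065, 59.3122) (25.0996, 36.0138) (61, 43.2156) (61, 72) (28.5005, 72)]  |A|=1198.5247
5. canonical 5-gon: [(21.9065, 59.3122) (25.0996, 36.0138) (61, 43.2156) (61, 72) (28.5005, 72)]
6. shoelace: 1198.5247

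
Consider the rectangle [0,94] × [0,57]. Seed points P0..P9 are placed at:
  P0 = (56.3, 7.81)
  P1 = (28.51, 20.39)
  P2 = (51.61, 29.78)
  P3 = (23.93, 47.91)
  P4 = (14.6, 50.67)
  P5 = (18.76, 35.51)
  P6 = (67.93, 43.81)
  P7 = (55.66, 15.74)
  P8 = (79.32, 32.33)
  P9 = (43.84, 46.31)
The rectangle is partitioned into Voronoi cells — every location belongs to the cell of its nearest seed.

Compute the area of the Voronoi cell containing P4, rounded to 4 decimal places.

1. box [0,94]×[0,57]: [(0, 0) (94, 0) (94, 57) (0, 57)]
2. ⊥bis P4·P0 via (35.45,29.24): [(0, 0) (5.3966, 0) (63.9822, 57) (0, 57)]  |A|=1977.2966
3. ⊥bis P4·P1 via (21.555,35.53): [(0, 25.6281) (60.1271, 53.2492) (63.9822, 57) (0, 57)]  |A|=1063.1429
4. ⊥bis P4·P2 via (33.105,40.225): [(0, 25.6281) (33.5705, 41.0497) (42.5735, 57) (0, 57)]  |A|=866.1161
5. ⊥bis P4·P3 via (19.265,49.29): [(0, 25.6281) (14.1942, 32.1486) (21.5458, 57) (0, 57)]  |A|=490.3713
6. ⊥bis P4·P5 via (16.68,43.09): [(0, 38.5129) (17.4973, 43.3143) (21.5458, 57) (0, 57)]  |A|=309.1717
7. ⊥bis P4·P6 via (41.265,47.24): [(0, 38.5129) (17.4973, 43.3143) (21.5458, 57) (0, 57)]  |A|=309.1717
8. ⊥bis P4·P7 via (35.13,33.205): [(0, 38.5129) (17.4973, 43.3143) (21.5458, 57) (0, 57)]  |A|=309.1717
9. ⊥bis P4·P8 via (46.96,41.5): [(0, 38.5129) (17.4973, 43.3143) (21.5458, 57) (0, 57)]  |A|=309.1717
10. ⊥bis P4·P9 via (29.22,48.49): [(0, 38.5129) (17.4973, 43.3143) (21.5458, 57) (0, 57)]  |A|=309.1717
11. canonical 4-gon: [(0, 38.5129) (17.4973, 43.3143) (21.5458, 57) (0, 57)]
12. shoelace: 309.1717

Area of P4's cell: 309.1717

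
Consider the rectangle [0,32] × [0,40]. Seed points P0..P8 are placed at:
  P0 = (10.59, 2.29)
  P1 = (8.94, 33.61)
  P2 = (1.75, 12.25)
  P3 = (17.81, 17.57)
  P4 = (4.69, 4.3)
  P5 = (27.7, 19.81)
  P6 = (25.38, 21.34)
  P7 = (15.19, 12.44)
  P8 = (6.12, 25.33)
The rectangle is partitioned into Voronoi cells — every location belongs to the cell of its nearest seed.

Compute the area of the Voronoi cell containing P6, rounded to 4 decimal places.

1. box [0,32]×[0,40]: [(0, 0) (32, 0) (32, 40) (0, 40)]
2. ⊥bis P6·P0 via (17.985,11.815): [(0, 25.7782) (32, 0.9341) (32, 40) (0, 40)]  |A|=852.6045
3. ⊥bis P6·P1 via (17.16,27.475): [(10.0627, 17.9657) (32, 0.9341) (32, 40) (26.508, 40)]  |A|=489.006
4. ⊥bis P6·P2 via (13.565,16.795): [(12.0766, 20.6641) (14.4143, 14.5872) (32, 0.9341) (32, 40) (26.508, 40)]  |A|=479.733
5. ⊥bis P6·P3 via (21.595,19.455): [(17.4244, 27.8293) (30.0741, 2.4293) (32, 0.9341) (32, 40) (26.508, 40)]  |A|=333.1261
6. ⊥bis P6·P4 via (15.035,12.82): [(17.4244, 27.8293) (30.0741, 2.4293) (32, 0.9341) (32, 40) (26.508, 40)]  |A|=333.1261
7. ⊥bis P6·P5 via (26.54,20.575): [(17.4244, 27.8293) (23.4048, 15.821) (32, 28.8542) (32, 40) (26.508, 40)]  |A|=205.2272
8. ⊥bis P6·P7 via (20.285,16.89): [(17.4244, 27.8293) (23.4048, 15.821) (32, 28.8542) (32, 40) (26.508, 40)]  |A|=205.2272
9. ⊥bis P6·P8 via (15.75,23.335): [(17.4244, 27.8293) (23.4048, 15.821) (32, 28.8542) (32, 40) (26.508, 40)]  |A|=205.2272
10. canonical 5-gon: [(17.4244, 27.8293) (23.4048, 15.821) (32, 28.8542) (32, 40) (26.508, 40)]
11. shoelace: 205.2272

Area of P6's cell: 205.2272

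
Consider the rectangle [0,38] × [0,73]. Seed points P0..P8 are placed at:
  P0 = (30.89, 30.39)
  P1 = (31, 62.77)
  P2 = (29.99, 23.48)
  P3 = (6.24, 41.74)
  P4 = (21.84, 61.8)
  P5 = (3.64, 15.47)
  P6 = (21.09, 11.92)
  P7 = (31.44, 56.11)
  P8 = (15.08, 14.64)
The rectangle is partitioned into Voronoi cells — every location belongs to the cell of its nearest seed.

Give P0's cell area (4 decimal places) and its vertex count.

Area of P0's cell: 311.8868 (5 vertices)

1. box [0,38]×[0,73]: [(0, 0) (38, 0) (38, 73) (0, 73)]
2. ⊥bis P0·P1 via (30.945,46.58): [(0, 46.6851) (0, 0) (38, 0) (38, 46.556)]  |A|=1771.582
3. ⊥bis P0·P2 via (30.44,26.935): [(0, 46.6851) (0, 30.8997) (38, 25.9503) (38, 46.556)]  |A|=691.4315
4. ⊥bis P0·P3 via (18.565,36.065): [(23.4184, 46.6056) (15.2708, 28.9107) (38, 25.9503) (38, 46.556)]  |A|=363.3867
5. ⊥bis P0·P4 via (26.365,46.095): [(28.0821, 46.5897) (22.6966, 45.038) (15.2708, 28.9107) (38, 25.9503) (38, 46.556)]  |A|=359.7258
6. ⊥bis P0·P5 via (17.265,22.93): [(28.0821, 46.5897) (22.6966, 45.038) (15.2708, 28.9107) (38, 25.9503) (38, 46.556)]  |A|=359.7258
7. ⊥bis P0·P6 via (25.99,21.155): [(28.0821, 46.5897) (22.6966, 45.038) (15.2708, 28.9107) (38, 25.9503) (38, 46.556)]  |A|=359.7258
8. ⊥bis P0·P7 via (31.165,43.25): [(21.9639, 43.4468) (15.2708, 28.9107) (38, 25.9503) (38, 43.1038)]  |A|=312.6405
9. ⊥bis P0·P8 via (22.985,22.515): [(21.9639, 43.4468) (15.6953, 29.8325) (16.8137, 28.7098) (38, 25.9503) (38, 43.1038)]  |A|=311.8868
10. canonical 5-gon: [(21.9639, 43.4468) (15.6953, 29.8325) (16.8137, 28.7098) (38, 25.9503) (38, 43.1038)]
11. shoelace: 311.8868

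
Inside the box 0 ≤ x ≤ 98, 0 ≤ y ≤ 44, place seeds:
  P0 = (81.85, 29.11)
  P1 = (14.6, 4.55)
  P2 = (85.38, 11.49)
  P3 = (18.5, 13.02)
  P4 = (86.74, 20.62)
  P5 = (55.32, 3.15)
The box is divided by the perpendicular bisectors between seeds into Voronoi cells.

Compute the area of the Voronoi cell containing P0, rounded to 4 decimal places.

Area of P0's cell: 950.0687

1. box [0,98]×[0,44]: [(0, 0) (98, 0) (98, 44) (0, 44)]
2. ⊥bis P0·P1 via (48.225,16.83): [(54.3714, 0) (98, 0) (98, 44) (38.3024, 44)]  |A|=2273.1767
3. ⊥bis P0·P2 via (83.615,20.3): [(49.4569, 13.4568) (98, 23.1819) (98, 44) (38.3024, 44)]  |A|=1416.9667
4. ⊥bis P0·P3 via (50.175,21.065): [(51.9791, 13.962) (98, 23.1819) (98, 44) (44.3498, 44)]  |A|=1284.8052
5. ⊥bis P0·P4 via (84.295,24.865): [(51.9791, 13.962) (72.5048, 18.0742) (98, 32.7587) (98, 44) (44.3498, 44)]  |A|=1162.724
6. ⊥bis P0·P5 via (68.585,16.13): [(45.4141, 39.8096) (67.6369, 17.0989) (72.5048, 18.0742) (98, 32.7587) (98, 44) (44.3498, 44)]  |A|=950.0687
7. canonical 6-gon: [(45.4141, 39.8096) (67.6369, 17.0989) (72.5048, 18.0742) (98, 32.7587) (98, 44) (44.3498, 44)]
8. shoelace: 950.0687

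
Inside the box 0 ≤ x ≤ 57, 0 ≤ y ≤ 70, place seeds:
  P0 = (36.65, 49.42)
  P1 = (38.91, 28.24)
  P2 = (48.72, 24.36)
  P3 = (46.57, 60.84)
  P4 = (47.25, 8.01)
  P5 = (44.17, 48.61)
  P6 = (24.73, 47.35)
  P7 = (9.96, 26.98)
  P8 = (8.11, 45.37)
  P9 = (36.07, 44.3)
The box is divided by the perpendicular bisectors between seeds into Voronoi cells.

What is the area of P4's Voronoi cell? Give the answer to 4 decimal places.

Area of P4's cell: 508.3393

1. box [0,57]×[0,70]: [(0, 0) (57, 0) (57, 70) (0, 70)]
2. ⊥bis P4·P0 via (41.95,28.715): [(0, 17.9768) (0, 0) (57, 0) (57, 32.5675)]  |A|=1440.5104
3. ⊥bis P4·P1 via (43.08,18.125): [(0, 0.3649) (0, 0) (57, 0) (57, 23.8636)]  |A|=690.513
4. ⊥bis P4·P2 via (47.985,16.185): [(40.0949, 16.8944) (0, 0.3649) (0, 0) (57, 0) (57, 15.3745)]  |A|=618.7581
5. ⊥bis P4·P3 via (46.91,34.425): [(40.0949, 16.8944) (0, 0.3649) (0, 0) (57, 0) (57, 15.3745)]  |A|=618.7581
6. ⊥bis P4·P5 via (45.71,28.31): [(40.0949, 16.8944) (0, 0.3649) (0, 0) (57, 0) (57, 15.3745)]  |A|=618.7581
7. ⊥bis P4·P6 via (35.99,27.68): [(40.0949, 16.8944) (0, 0.3649) (0, 0) (57, 0) (57, 15.3745)]  |A|=618.7581
8. ⊥bis P4·P7 via (28.605,17.495): [(40.0949, 16.8944) (25.1692, 10.7411) (19.705, 0) (57, 0) (57, 15.3745)]  |A|=508.3393
9. ⊥bis P4·P8 via (27.68,26.69): [(40.0949, 16.8944) (25.1692, 10.7411) (19.705, 0) (57, 0) (57, 15.3745)]  |A|=508.3393
10. ⊥bis P4·P9 via (41.66,26.155): [(40.0949, 16.8944) (25.1692, 10.7411) (19.705, 0) (57, 0) (57, 15.3745)]  |A|=508.3393
11. canonical 5-gon: [(40.0949, 16.8944) (25.1692, 10.7411) (19.705, 0) (57, 0) (57, 15.3745)]
12. shoelace: 508.3393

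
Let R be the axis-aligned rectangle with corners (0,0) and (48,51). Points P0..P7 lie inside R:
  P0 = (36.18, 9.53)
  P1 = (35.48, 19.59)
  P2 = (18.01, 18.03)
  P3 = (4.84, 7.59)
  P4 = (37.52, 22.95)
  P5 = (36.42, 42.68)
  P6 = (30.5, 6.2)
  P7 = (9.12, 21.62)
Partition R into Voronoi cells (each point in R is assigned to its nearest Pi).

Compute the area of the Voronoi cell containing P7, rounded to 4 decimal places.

Area of P7's cell: 543.0152

1. box [0,48]×[0,51]: [(0, 0) (48, 0) (48, 51) (0, 51)]
2. ⊥bis P7·P0 via (22.65,15.575): [(0, 0) (15.6913, 0) (38.4774, 51) (0, 51)]  |A|=1381.3014
3. ⊥bis P7·P1 via (22.3,20.605): [(0, 0) (15.6913, 0) (21.7591, 13.5809) (24.6407, 51) (0, 51)]  |A|=1122.4245
4. ⊥bis P7·P2 via (13.565,19.825): [(0, 0) (5.5592, 0) (24.2841, 46.3689) (24.6407, 51) (0, 51)]  |A|=805.1874
5. ⊥bis P7·P3 via (6.98,14.605): [(0, 16.7343) (10.966, 13.389) (24.2841, 46.3689) (24.6407, 51) (0, 51)]  |A|=676.2171
6. ⊥bis P7·P4 via (23.32,22.285): [(0, 16.7343) (10.966, 13.389) (22.4095, 41.7269) (21.9752, 51) (0, 51)]  |A|=660.3455
7. ⊥bis P7·P5 via (22.77,32.15): [(0, 16.7343) (10.966, 13.389) (19.9949, 35.7474) (8.2286, 51) (0, 51)]  |A|=543.0152
8. ⊥bis P7·P6 via (19.81,13.91): [(0, 16.7343) (10.966, 13.389) (19.9949, 35.7474) (8.2286, 51) (0, 51)]  |A|=543.0152
9. canonical 5-gon: [(0, 16.7343) (10.966, 13.389) (19.9949, 35.7474) (8.2286, 51) (0, 51)]
10. shoelace: 543.0152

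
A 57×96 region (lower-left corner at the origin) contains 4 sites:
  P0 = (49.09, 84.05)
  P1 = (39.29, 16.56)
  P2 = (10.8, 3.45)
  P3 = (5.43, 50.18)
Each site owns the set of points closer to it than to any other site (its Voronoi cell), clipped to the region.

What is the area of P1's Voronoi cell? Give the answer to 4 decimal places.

1. box [0,57]×[0,96]: [(0, 0) (57, 0) (57, 96) (0, 96)]
2. ⊥bis P1·P0 via (44.19,50.305): [(0, 56.7217) (0, 0) (57, 0) (57, 48.4449)]  |A|=2997.2477
3. ⊥bis P1·P2 via (25.045,10.005): [(3.8018, 56.1696) (29.6489, 0) (57, 0) (57, 48.4449)]  |A|=2056.7407
4. ⊥bis P1·P3 via (22.36,33.37): [(39.8069, 50.9415) (16.8479, 27.8185) (29.6489, 0) (57, 0) (57, 48.4449)]  |A|=1580.4525
5. canonical 5-gon: [(39.8069, 50.9415) (16.8479, 27.8185) (29.6489, 0) (57, 0) (57, 48.4449)]
6. shoelace: 1580.4525

Area of P1's cell: 1580.4525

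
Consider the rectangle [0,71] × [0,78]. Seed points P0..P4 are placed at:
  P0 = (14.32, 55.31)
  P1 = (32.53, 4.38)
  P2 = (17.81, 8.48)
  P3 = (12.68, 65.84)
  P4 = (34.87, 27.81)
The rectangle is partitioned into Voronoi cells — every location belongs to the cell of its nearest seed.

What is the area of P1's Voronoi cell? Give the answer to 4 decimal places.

Area of P1's cell: 662.5631

1. box [0,71]×[0,78]: [(0, 0) (71, 0) (71, 78) (0, 78)]
2. ⊥bis P1·P0 via (23.425,29.845): [(0, 21.4694) (0, 0) (71, 0) (71, 46.8554)]  |A|=2425.5312
3. ⊥bis P1·P2 via (25.17,6.43): [(32.6062, 33.1277) (23.379, 0) (71, 0) (71, 46.8554)]  |A|=1688.2663
4. ⊥bis P1·P3 via (22.605,35.11): [(32.6062, 33.1277) (23.379, 0) (71, 0) (71, 46.8554)]  |A|=1688.2663
5. ⊥bis P1·P4 via (33.7,16.095): [(28.02, 16.6623) (23.379, 0) (71, 0) (71, 12.3698)]  |A|=662.5631
6. canonical 4-gon: [(28.02, 16.6623) (23.379, 0) (71, 0) (71, 12.3698)]
7. shoelace: 662.5631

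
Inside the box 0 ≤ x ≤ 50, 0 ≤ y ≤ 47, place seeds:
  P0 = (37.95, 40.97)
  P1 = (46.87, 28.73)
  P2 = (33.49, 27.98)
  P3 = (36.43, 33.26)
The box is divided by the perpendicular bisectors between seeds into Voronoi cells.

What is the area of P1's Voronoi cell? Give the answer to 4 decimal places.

1. box [0,50]×[0,47]: [(0, 0) (50, 0) (50, 47) (0, 47)]
2. ⊥bis P1·P0 via (42.41,34.85): [(0, 3.9434) (0, 0) (50, 0) (50, 40.3813)]  |A|=1108.116
3. ⊥bis P1·P2 via (40.18,28.355): [(39.9177, 33.0337) (41.7694, 0) (50, 0) (50, 40.3813)]  |A|=339.511
4. ⊥bis P1·P3 via (41.65,30.995): [(43.7448, 35.8227) (40.2171, 27.6927) (41.7694, 0) (50, 0) (50, 40.3813)]  |A|=328.8733
5. canonical 5-gon: [(43.7448, 35.8227) (40.2171, 27.6927) (41.7694, 0) (50, 0) (50, 40.3813)]
6. shoelace: 328.8733

Area of P1's cell: 328.8733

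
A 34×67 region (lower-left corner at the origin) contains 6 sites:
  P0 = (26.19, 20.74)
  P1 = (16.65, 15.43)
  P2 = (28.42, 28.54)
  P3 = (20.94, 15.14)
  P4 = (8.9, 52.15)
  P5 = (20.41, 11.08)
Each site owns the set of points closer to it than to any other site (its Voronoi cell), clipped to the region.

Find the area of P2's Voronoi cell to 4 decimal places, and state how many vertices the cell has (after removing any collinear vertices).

Area of P2's cell: 395.8999 (4 vertices)

1. box [0,34]×[0,67]: [(0, 0) (34, 0) (34, 67) (0, 67)]
2. ⊥bis P2·P0 via (27.305,24.64): [(0, 32.4464) (34, 22.7259) (34, 67) (0, 67)]  |A|=1340.0701
3. ⊥bis P2·P1 via (22.535,21.985): [(0, 42.2167) (15.9673, 27.8814) (34, 22.7259) (34, 67) (0, 67)]  |A|=1262.0682
4. ⊥bis P2·P3 via (24.68,21.84): [(0, 42.2167) (15.9673, 27.8814) (34, 22.7259) (34, 67) (0, 67)]  |A|=1262.0682
5. ⊥bis P2·P4 via (18.66,40.345): [(10.0311, 33.2109) (15.9673, 27.8814) (34, 22.7259) (34, 53.0276)]  |A|=395.8999
6. ⊥bis P2·P5 via (24.415,19.81): [(10.0311, 33.2109) (15.9673, 27.8814) (34, 22.7259) (34, 53.0276)]  |A|=395.8999
7. canonical 4-gon: [(10.0311, 33.2109) (15.9673, 27.8814) (34, 22.7259) (34, 53.0276)]
8. shoelace: 395.8999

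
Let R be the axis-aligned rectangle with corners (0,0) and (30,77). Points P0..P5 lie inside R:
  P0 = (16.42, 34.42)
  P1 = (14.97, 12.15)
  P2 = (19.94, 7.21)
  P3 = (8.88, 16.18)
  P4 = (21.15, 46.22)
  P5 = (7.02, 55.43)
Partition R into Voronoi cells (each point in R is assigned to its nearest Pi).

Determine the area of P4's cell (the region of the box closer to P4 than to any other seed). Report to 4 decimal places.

Area of P4's cell: 401.4693

1. box [0,30]×[0,77]: [(0, 0) (30, 0) (30, 77) (0, 77)]
2. ⊥bis P4·P0 via (18.785,40.32): [(0, 47.8499) (30, 35.8245) (30, 77) (0, 77)]  |A|=1054.8838
3. ⊥bis P4·P1 via (18.06,29.185): [(0, 47.8499) (30, 35.8245) (30, 77) (0, 77)]  |A|=1054.8838
4. ⊥bis P4·P2 via (20.545,26.715): [(0, 47.8499) (30, 35.8245) (30, 77) (0, 77)]  |A|=1054.8838
5. ⊥bis P4·P3 via (15.015,31.2): [(0, 47.8499) (30, 35.8245) (30, 77) (0, 77)]  |A|=1054.8838
6. ⊥bis P4·P5 via (14.085,50.825): [(9.6298, 43.9898) (30, 35.8245) (30, 75.2418)]  |A|=401.4693
7. canonical 3-gon: [(9.6298, 43.9898) (30, 35.8245) (30, 75.2418)]
8. shoelace: 401.4693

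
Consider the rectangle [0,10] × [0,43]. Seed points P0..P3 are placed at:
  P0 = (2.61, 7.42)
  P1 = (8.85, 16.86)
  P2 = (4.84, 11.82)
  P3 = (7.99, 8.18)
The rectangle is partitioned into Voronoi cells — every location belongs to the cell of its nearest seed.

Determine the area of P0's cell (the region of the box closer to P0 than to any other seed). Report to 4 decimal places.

1. box [0,10]×[0,43]: [(0, 0) (10, 0) (10, 43) (0, 43)]
2. ⊥bis P0·P1 via (5.73,12.14): [(0, 15.9276) (0, 0) (10, 0) (10, 9.3175)]  |A|=126.2254
3. ⊥bis P0·P2 via (3.725,9.62): [(0, 11.5079) (0, 0) (10, 0) (10, 6.4397)]  |A|=89.7381
4. ⊥bis P0·P3 via (5.3,7.8): [(5.1445, 8.9006) (0, 11.5079) (0, 0) (6.4019, 0)]  |A|=58.0914
5. canonical 4-gon: [(5.1445, 8.9006) (0, 11.5079) (0, 0) (6.4019, 0)]
6. shoelace: 58.0914

Area of P0's cell: 58.0914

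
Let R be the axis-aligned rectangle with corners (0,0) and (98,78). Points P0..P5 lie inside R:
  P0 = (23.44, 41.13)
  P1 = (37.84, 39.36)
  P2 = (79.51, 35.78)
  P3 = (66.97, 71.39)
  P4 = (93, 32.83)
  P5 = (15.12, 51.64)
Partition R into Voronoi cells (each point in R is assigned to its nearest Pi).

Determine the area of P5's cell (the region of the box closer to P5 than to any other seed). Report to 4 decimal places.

Area of P5's cell: 1182.0098

1. box [0,98]×[0,78]: [(0, 0) (98, 0) (98, 78) (0, 78)]
2. ⊥bis P5·P0 via (19.28,46.385): [(0, 31.1224) (59.2167, 78) (0, 78)]  |A|=1387.9683
3. ⊥bis P5·P1 via (26.48,45.5): [(0, 31.1224) (32.7006, 57.0091) (44.046, 78) (0, 78)]  |A|=1228.7448
4. ⊥bis P5·P2 via (47.315,43.71): [(0, 31.1224) (32.7006, 57.0091) (44.046, 78) (0, 78)]  |A|=1228.7448
5. ⊥bis P5·P3 via (41.045,61.515): [(0, 31.1224) (32.7006, 57.0091) (38.6022, 67.9281) (34.7658, 78) (0, 78)]  |A|=1182.0098
6. ⊥bis P5·P4 via (54.06,42.235): [(0, 31.1224) (32.7006, 57.0091) (38.6022, 67.9281) (34.7658, 78) (0, 78)]  |A|=1182.0098
7. canonical 5-gon: [(0, 31.1224) (32.7006, 57.0091) (38.6022, 67.9281) (34.7658, 78) (0, 78)]
8. shoelace: 1182.0098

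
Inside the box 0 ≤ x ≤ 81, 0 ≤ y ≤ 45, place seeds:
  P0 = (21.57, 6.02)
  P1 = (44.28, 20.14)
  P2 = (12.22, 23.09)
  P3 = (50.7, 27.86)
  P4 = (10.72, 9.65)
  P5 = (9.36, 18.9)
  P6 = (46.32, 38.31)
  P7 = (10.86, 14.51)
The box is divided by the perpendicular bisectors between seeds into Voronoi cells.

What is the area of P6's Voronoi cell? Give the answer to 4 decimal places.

Area of P6's cell: 487.8722

1. box [0,81]×[0,45]: [(0, 0) (81, 0) (81, 45) (0, 45)]
2. ⊥bis P6·P0 via (33.945,22.165): [(62.8625, 0) (81, 0) (81, 45) (4.1534, 45)]  |A|=2137.1425
3. ⊥bis P6·P1 via (45.3,29.225): [(21.2048, 31.9302) (81, 25.2169) (81, 45) (4.1534, 45)]  |A|=1093.6518
4. ⊥bis P6·P2 via (29.27,30.7): [(29.1174, 31.0419) (81, 25.2169) (81, 45) (22.8874, 45)]  |A|=918.7719
5. ⊥bis P6·P3 via (48.51,33.085): [(29.1174, 31.0419) (40.5681, 29.7563) (76.9373, 45) (22.8874, 45)]  |A|=487.8722
6. ⊥bis P6·P4 via (28.52,23.98): [(29.1174, 31.0419) (40.5681, 29.7563) (76.9373, 45) (22.8874, 45)]  |A|=487.8722
7. ⊥bis P6·P5 via (27.84,28.605): [(29.1174, 31.0419) (40.5681, 29.7563) (76.9373, 45) (22.8874, 45)]  |A|=487.8722
8. ⊥bis P6·P7 via (28.59,26.41): [(29.1174, 31.0419) (40.5681, 29.7563) (76.9373, 45) (22.8874, 45)]  |A|=487.8722
9. canonical 4-gon: [(29.1174, 31.0419) (40.5681, 29.7563) (76.9373, 45) (22.8874, 45)]
10. shoelace: 487.8722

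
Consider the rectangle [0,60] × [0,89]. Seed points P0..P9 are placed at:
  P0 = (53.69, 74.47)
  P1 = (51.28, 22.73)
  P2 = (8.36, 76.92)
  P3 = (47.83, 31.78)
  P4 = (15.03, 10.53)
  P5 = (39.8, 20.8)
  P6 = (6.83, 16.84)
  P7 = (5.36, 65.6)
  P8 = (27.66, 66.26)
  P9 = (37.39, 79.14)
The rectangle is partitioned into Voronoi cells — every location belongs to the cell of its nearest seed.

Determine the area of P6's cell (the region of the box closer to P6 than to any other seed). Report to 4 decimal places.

Area of P6's cell: 595.8858

1. box [0,60]×[0,89]: [(0, 0) (60, 0) (60, 89) (0, 89)]
2. ⊥bis P6·P0 via (30.26,45.655): [(0, 70.26) (0, 0) (60, 0) (60, 21.4729)]  |A|=2751.9846
3. ⊥bis P6·P1 via (29.055,19.785): [(25.0675, 49.8771) (0, 70.26) (0, 0) (31.6767, 0)]  |A|=1670.5924
4. ⊥bis P6·P2 via (7.595,46.88): [(25.5252, 46.4234) (0, 47.0734) (0, 0) (31.6767, 0)]  |A|=1336.0483
5. ⊥bis P6·P3 via (27.33,24.31): [(29.0985, 19.4567) (19.2135, 46.5841) (0, 47.0734) (0, 0) (31.6767, 0)]  |A|=1251.2331
6. ⊥bis P6·P4 via (10.93,13.685): [(24.6872, 31.5628) (19.2135, 46.5841) (0, 47.0734) (0, 0) (0.3992, 0)]  |A|=730.3223
7. ⊥bis P6·P5 via (23.315,18.82): [(22.1764, 28.2999) (20.3573, 43.4453) (19.2135, 46.5841) (0, 47.0734) (0, 0) (0.3992, 0)]  |A|=708.3411
8. ⊥bis P6·P7 via (6.095,41.22): [(22.1764, 28.2999) (20.5721, 41.6565) (0, 41.0363) (0, 0) (0.3992, 0)]  |A|=598.5501
9. ⊥bis P6·P8 via (17.245,41.55): [(22.1764, 28.2999) (20.763, 40.0672) (17.2314, 41.5557) (0, 41.0363) (0, 0) (0.3992, 0)]  |A|=595.8858
10. ⊥bis P6·P9 via (22.11,47.99): [(22.1764, 28.2999) (20.763, 40.0672) (17.2314, 41.5557) (0, 41.0363) (0, 0) (0.3992, 0)]  |A|=595.8858
11. canonical 6-gon: [(22.1764, 28.2999) (20.763, 40.0672) (17.2314, 41.5557) (0, 41.0363) (0, 0) (0.3992, 0)]
12. shoelace: 595.8858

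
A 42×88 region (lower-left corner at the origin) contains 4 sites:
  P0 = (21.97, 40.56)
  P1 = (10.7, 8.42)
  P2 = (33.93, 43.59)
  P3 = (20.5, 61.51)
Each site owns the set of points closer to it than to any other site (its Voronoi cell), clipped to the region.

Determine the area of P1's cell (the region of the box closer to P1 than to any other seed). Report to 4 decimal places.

Area of P1's cell: 949.8913

1. box [0,42]×[0,88]: [(0, 0) (42, 0) (42, 88) (0, 88)]
2. ⊥bis P1·P0 via (16.335,24.49): [(0, 30.2179) (0, 0) (42, 0) (42, 15.4905)]  |A|=959.8765
3. ⊥bis P1·P2 via (22.315,26.005): [(33.9719, 18.3056) (0, 30.2179) (0, 0) (42, 0) (42, 13.0029)]  |A|=949.8913
4. ⊥bis P1·P3 via (15.6,34.965): [(33.9719, 18.3056) (0, 30.2179) (0, 0) (42, 0) (42, 13.0029)]  |A|=949.8913
5. canonical 5-gon: [(33.9719, 18.3056) (0, 30.2179) (0, 0) (42, 0) (42, 13.0029)]
6. shoelace: 949.8913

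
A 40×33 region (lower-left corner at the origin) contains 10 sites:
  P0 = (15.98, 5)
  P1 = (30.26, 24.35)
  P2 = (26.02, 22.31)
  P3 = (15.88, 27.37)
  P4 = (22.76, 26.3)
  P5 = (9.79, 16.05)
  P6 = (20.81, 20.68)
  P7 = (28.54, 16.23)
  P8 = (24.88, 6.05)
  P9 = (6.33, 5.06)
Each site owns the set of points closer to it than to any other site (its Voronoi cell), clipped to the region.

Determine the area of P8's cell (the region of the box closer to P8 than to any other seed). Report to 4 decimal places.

1. box [0,40]×[0,33]: [(0, 0) (40, 0) (40, 33) (0, 33)]
2. ⊥bis P8·P0 via (20.43,5.525): [(21.0818, 0) (40, 0) (40, 33) (17.1886, 33)]  |A|=688.5385
3. ⊥bis P8·P1 via (27.57,15.2): [(18.991, 17.7221) (21.0818, 0) (40, 0) (40, 11.5457)]  |A|=288.9171
4. ⊥bis P8·P2 via (25.45,14.18): [(32.79, 13.6654) (19.3585, 14.6071) (21.0818, 0) (40, 0) (40, 11.5457)]  |A|=268.1703
5. ⊥bis P8·P3 via (20.38,16.71): [(32.79, 13.6654) (19.3585, 14.6071) (21.0818, 0) (40, 0) (40, 11.5457)]  |A|=268.1703
6. ⊥bis P8·P4 via (23.82,16.175): [(32.79, 13.6654) (19.3585, 14.6071) (21.0818, 0) (40, 0) (40, 11.5457)]  |A|=268.1703
7. ⊥bis P8·P5 via (17.335,11.05): [(32.79, 13.6654) (19.6774, 14.5847) (19.409, 14.1796) (21.0818, 0) (40, 0) (40, 11.5457)]  |A|=268.1027
8. ⊥bis P8·P6 via (22.845,13.365): [(32.79, 13.6654) (25.7093, 14.1618) (19.6112, 12.4654) (21.0818, 0) (40, 0) (40, 11.5457)]  |A|=261.4258
9. ⊥bis P8·P7 via (26.71,11.14): [(21.535, 13.0006) (19.6112, 12.4654) (21.0818, 0) (40, 0) (40, 6.3619)]  |A|=194.0934
10. ⊥bis P8·P9 via (15.605,5.555): [(21.535, 13.0006) (19.6112, 12.4654) (21.0818, 0) (40, 0) (40, 6.3619)]  |A|=194.0934
11. canonical 5-gon: [(21.535, 13.0006) (19.6112, 12.4654) (21.0818, 0) (40, 0) (40, 6.3619)]
12. shoelace: 194.0934

Area of P8's cell: 194.0934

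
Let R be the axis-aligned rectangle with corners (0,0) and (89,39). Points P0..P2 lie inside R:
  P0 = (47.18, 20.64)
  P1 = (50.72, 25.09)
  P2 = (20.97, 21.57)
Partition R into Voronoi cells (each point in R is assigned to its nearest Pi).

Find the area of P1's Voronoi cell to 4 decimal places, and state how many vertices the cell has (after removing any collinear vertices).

1. box [0,89]×[0,39]: [(0, 0) (89, 0) (89, 39) (0, 39)]
2. ⊥bis P1·P0 via (48.95,22.865): [(77.6927, 0) (89, 0) (89, 39) (28.6673, 39)]  |A|=1396.9794
3. ⊥bis P1·P2 via (35.845,23.33): [(34.5441, 34.325) (77.6927, 0) (89, 0) (89, 39) (33.9909, 39)]  |A|=1384.5354
4. canonical 5-gon: [(34.5441, 34.325) (77.6927, 0) (89, 0) (89, 39) (33.9909, 39)]
5. shoelace: 1384.5354

Area of P1's cell: 1384.5354 (5 vertices)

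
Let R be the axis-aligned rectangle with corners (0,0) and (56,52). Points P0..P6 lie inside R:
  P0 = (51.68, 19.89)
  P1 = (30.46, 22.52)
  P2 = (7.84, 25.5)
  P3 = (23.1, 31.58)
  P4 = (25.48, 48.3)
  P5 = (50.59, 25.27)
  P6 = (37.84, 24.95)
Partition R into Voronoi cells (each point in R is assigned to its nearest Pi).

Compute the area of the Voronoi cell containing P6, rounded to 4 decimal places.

1. box [0,56]×[0,52]: [(0, 0) (56, 0) (56, 52) (0, 52)]
2. ⊥bis P6·P0 via (44.76,22.42): [(0, 0) (36.5631, 0) (55.5747, 52) (0, 52)]  |A|=2395.5814
3. ⊥bis P6·P1 via (34.15,23.735): [(39.4054, 7.7742) (55.5747, 52) (24.8432, 52)]  |A|=679.561
4. ⊥bis P6·P2 via (22.84,25.225): [(39.4054, 7.7742) (55.5747, 52) (24.8432, 52)]  |A|=679.561
5. ⊥bis P6·P3 via (30.47,28.265): [(31.7335, 31.074) (39.4054, 7.7742) (55.5747, 52) (41.1459, 52)]  |A|=508.9862
6. ⊥bis P6·P4 via (31.66,36.625): [(35.0335, 38.4107) (31.7335, 31.074) (39.4054, 7.7742) (54.3433, 48.6321)]  |A|=384.7244
7. ⊥bis P6·P5 via (44.215,25.11): [(43.7652, 43.0327) (35.0335, 38.4107) (31.7335, 31.074) (39.4054, 7.7742) (44.3132, 21.1979)]  |A|=267.7041
8. canonical 5-gon: [(43.7652, 43.0327) (35.0335, 38.4107) (31.7335, 31.074) (39.4054, 7.7742) (44.3132, 21.1979)]
9. shoelace: 267.7041

Area of P6's cell: 267.7041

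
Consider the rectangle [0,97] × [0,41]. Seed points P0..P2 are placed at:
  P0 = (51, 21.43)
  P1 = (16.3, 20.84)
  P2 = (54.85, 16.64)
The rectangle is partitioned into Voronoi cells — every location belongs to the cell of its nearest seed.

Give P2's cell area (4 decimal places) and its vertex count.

1. box [0,97]×[0,41]: [(0, 0) (97, 0) (97, 41) (0, 41)]
2. ⊥bis P2·P0 via (52.925,19.035): [(29.2425, 0) (97, 0) (97, 41) (80.2529, 41)]  |A|=1732.3448
3. ⊥bis P2·P1 via (35.575,18.74): [(33.9451, 3.7797) (33.5333, 0) (97, 0) (97, 41) (80.2529, 41)]  |A|=1724.2357
4. canonical 5-gon: [(33.9451, 3.7797) (33.5333, 0) (97, 0) (97, 41) (80.2529, 41)]
5. shoelace: 1724.2357

Area of P2's cell: 1724.2357 (5 vertices)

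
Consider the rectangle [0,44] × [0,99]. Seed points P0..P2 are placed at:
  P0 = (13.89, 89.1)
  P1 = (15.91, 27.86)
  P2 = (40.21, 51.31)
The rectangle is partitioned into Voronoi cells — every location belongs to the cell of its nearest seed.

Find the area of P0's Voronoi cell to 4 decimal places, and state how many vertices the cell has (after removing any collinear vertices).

1. box [0,44]×[0,99]: [(0, 0) (44, 0) (44, 99) (0, 99)]
2. ⊥bis P0·P1 via (14.9,58.48): [(0, 57.9885) (44, 59.4399) (44, 99) (0, 99)]  |A|=1772.5755
3. ⊥bis P0·P2 via (27.05,70.205): [(0, 57.9885) (9.9825, 58.3178) (44, 82.0103) (44, 99) (0, 99)]  |A|=1388.6794
4. canonical 5-gon: [(0, 57.9885) (9.9825, 58.3178) (44, 82.0103) (44, 99) (0, 99)]
5. shoelace: 1388.6794

Area of P0's cell: 1388.6794 (5 vertices)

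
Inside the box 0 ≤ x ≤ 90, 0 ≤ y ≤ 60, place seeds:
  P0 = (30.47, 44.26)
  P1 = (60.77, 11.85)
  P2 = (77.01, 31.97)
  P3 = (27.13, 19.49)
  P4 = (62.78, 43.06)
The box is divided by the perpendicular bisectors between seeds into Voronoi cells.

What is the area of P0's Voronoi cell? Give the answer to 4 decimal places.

Area of P0's cell: 1278.0669

1. box [0,90]×[0,60]: [(0, 0) (90, 0) (90, 60) (0, 60)]
2. ⊥bis P0·P1 via (45.62,28.055): [(0, 0) (15.6113, 0) (79.7896, 60) (0, 60)]  |A|=2862.0266
3. ⊥bis P0·P2 via (53.74,38.115): [(0, 0) (15.6113, 0) (52.8744, 34.8371) (59.5193, 60) (0, 60)]  |A|=2606.997
4. ⊥bis P0·P3 via (28.8,31.875): [(0, 35.7584) (47.0708, 29.4114) (52.8744, 34.8371) (59.5193, 60) (0, 60)]  |A|=1535.8332
5. ⊥bis P0·P4 via (46.625,43.66): [(0, 35.7584) (46.1007, 29.5422) (47.2319, 60) (0, 60)]  |A|=1278.0669
6. canonical 4-gon: [(0, 35.7584) (46.1007, 29.5422) (47.2319, 60) (0, 60)]
7. shoelace: 1278.0669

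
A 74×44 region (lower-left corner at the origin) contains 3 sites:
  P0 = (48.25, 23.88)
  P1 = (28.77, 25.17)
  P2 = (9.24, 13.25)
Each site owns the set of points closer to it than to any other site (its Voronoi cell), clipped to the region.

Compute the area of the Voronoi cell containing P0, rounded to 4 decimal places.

1. box [0,74]×[0,44]: [(0, 0) (74, 0) (74, 44) (0, 44)]
2. ⊥bis P0·P1 via (38.51,24.525): [(36.8859, 0) (74, 0) (74, 44) (39.7997, 44)]  |A|=1568.9172
3. ⊥bis P0·P2 via (28.745,18.565): [(36.8859, 0) (74, 0) (74, 44) (39.7997, 44)]  |A|=1568.9172
4. canonical 4-gon: [(36.8859, 0) (74, 0) (74, 44) (39.7997, 44)]
5. shoelace: 1568.9172

Area of P0's cell: 1568.9172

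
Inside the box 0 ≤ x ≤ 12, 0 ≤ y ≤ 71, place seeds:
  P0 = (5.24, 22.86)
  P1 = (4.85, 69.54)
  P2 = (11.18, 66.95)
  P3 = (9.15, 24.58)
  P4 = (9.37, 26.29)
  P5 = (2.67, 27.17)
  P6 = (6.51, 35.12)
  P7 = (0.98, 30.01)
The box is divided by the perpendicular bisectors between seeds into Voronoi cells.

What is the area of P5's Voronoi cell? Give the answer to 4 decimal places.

1. box [0,12]×[0,71]: [(0, 0) (12, 0) (12, 71) (0, 71)]
2. ⊥bis P5·P0 via (3.955,25.015): [(0, 22.6567) (12, 29.8121) (12, 71) (0, 71)]  |A|=537.1871
3. ⊥bis P5·P1 via (3.76,48.355): [(0, 48.5485) (0, 22.6567) (12, 29.8121) (12, 47.931)]  |A|=264.0641
4. ⊥bis P5·P2 via (6.925,47.06): [(0, 48.5414) (0, 22.6567) (12, 29.8121) (12, 45.9743)]  |A|=252.2817
5. ⊥bis P5·P3 via (5.91,25.875): [(0, 48.5414) (0, 22.6567) (6.0704, 26.2764) (12, 41.1118) (12, 45.9743)]  |A|=218.7808
6. ⊥bis P5·P4 via (6.02,26.73): [(8.642, 46.6927) (0, 48.5414) (0, 22.6567) (5.9511, 26.2052)]  |A|=168.0344
7. ⊥bis P5·P6 via (4.59,31.145): [(6.48, 30.2321) (0, 33.3621) (0, 22.6567) (5.9511, 26.2052)]  |A|=45.729
8. ⊥bis P5·P7 via (1.825,28.59): [(6.48, 30.2321) (5.4337, 30.7375) (0, 27.504) (0, 22.6567) (5.9511, 26.2052)]  |A|=29.8134
9. canonical 5-gon: [(6.48, 30.2321) (5.4337, 30.7375) (0, 27.504) (0, 22.6567) (5.9511, 26.2052)]
10. shoelace: 29.8134

Area of P5's cell: 29.8134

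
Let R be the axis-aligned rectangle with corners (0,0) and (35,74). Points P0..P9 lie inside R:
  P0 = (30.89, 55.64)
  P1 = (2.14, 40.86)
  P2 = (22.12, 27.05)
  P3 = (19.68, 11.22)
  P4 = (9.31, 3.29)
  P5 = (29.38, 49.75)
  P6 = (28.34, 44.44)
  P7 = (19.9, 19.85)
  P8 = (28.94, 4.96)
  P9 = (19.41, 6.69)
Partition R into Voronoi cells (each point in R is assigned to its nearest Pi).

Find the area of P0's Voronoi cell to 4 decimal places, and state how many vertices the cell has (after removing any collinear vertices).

Area of P0's cell: 524.8647 (4 vertices)

1. box [0,35]×[0,74]: [(0, 0) (35, 0) (35, 74) (0, 74)]
2. ⊥bis P0·P1 via (16.515,48.25): [(35, 12.293) (35, 74) (3.2773, 74)]  |A|=978.7568
3. ⊥bis P0·P2 via (26.505,41.345): [(18.859, 43.6904) (35, 38.7392) (35, 74) (3.2773, 74)]  |A|=765.3238
4. ⊥bis P0·P3 via (25.285,33.43): [(18.859, 43.6904) (35, 38.7392) (35, 74) (3.2773, 74)]  |A|=765.3238
5. ⊥bis P0·P4 via (20.1,29.465): [(18.859, 43.6904) (35, 38.7392) (35, 74) (3.2773, 74)]  |A|=765.3238
6. ⊥bis P0·P5 via (30.135,52.695): [(11.8155, 57.3915) (35, 51.4478) (35, 74) (3.2773, 74)]  |A|=524.8647
7. ⊥bis P0·P6 via (29.615,50.04): [(11.8155, 57.3915) (35, 51.4478) (35, 74) (3.2773, 74)]  |A|=524.8647
8. ⊥bis P0·P7 via (25.395,37.745): [(11.8155, 57.3915) (35, 51.4478) (35, 74) (3.2773, 74)]  |A|=524.8647
9. ⊥bis P0·P8 via (29.915,30.3): [(11.8155, 57.3915) (35, 51.4478) (35, 74) (3.2773, 74)]  |A|=524.8647
10. ⊥bis P0·P9 via (25.15,31.165): [(11.8155, 57.3915) (35, 51.4478) (35, 74) (3.2773, 74)]  |A|=524.8647
11. canonical 4-gon: [(11.8155, 57.3915) (35, 51.4478) (35, 74) (3.2773, 74)]
12. shoelace: 524.8647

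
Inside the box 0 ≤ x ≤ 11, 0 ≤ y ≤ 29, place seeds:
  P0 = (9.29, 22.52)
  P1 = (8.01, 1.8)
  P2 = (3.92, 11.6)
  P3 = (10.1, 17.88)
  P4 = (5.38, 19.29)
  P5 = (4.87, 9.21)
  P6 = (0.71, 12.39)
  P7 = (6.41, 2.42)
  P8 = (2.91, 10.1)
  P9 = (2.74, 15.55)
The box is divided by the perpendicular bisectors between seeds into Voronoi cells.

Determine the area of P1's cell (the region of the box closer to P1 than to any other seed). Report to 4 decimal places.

1. box [0,11]×[0,29]: [(0, 0) (11, 0) (11, 29) (0, 29)]
2. ⊥bis P1·P0 via (8.65,12.16): [(0, 12.6944) (0, 0) (11, 0) (11, 12.0148)]  |A|=135.9005
3. ⊥bis P1·P2 via (5.965,6.7): [(0, 4.2105) (0, 0) (11, 0) (11, 8.8013)]  |A|=71.5653
4. ⊥bis P1·P3 via (9.055,9.84): [(0, 4.2105) (0, 0) (11, 0) (11, 8.8013)]  |A|=71.5653
5. ⊥bis P1·P4 via (6.695,10.545): [(0, 4.2105) (0, 0) (11, 0) (11, 8.8013)]  |A|=71.5653
6. ⊥bis P1·P5 via (6.44,5.505): [(0, 2.776) (0, 0) (11, 0) (11, 7.4373)]  |A|=56.1734
7. ⊥bis P1·P6 via (4.36,7.095): [(0, 2.776) (0, 0) (11, 0) (11, 7.4373)]  |A|=56.1734
8. ⊥bis P1·P7 via (7.21,2.11): [(8.9353, 6.5624) (6.3924, 0) (11, 0) (11, 7.4373)]  |A|=22.7964
9. ⊥bis P1·P8 via (5.46,5.95): [(8.9353, 6.5624) (6.3924, 0) (11, 0) (11, 7.4373)]  |A|=22.7964
10. ⊥bis P1·P9 via (5.375,8.675): [(8.9353, 6.5624) (6.3924, 0) (11, 0) (11, 7.4373)]  |A|=22.7964
11. canonical 4-gon: [(8.9353, 6.5624) (6.3924, 0) (11, 0) (11, 7.4373)]
12. shoelace: 22.7964

Area of P1's cell: 22.7964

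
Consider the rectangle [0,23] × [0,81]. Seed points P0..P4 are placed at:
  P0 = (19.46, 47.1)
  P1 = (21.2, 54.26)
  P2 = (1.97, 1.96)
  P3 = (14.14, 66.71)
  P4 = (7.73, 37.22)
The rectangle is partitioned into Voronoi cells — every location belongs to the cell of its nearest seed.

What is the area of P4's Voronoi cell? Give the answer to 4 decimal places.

Area of P4's cell: 593.2238

1. box [0,23]×[0,81]: [(0, 0) (23, 0) (23, 81) (0, 81)]
2. ⊥bis P4·P0 via (13.595,42.16): [(0, 58.3006) (0, 0) (23, 0) (23, 30.9939)]  |A|=1026.8875
3. ⊥bis P4·P1 via (14.465,45.74): [(2.8384, 54.9308) (0, 57.1745) (0, 0) (23, 0) (23, 30.9939)]  |A|=1025.2893
4. ⊥bis P4·P2 via (4.85,19.59): [(2.8384, 54.9308) (0, 57.1745) (0, 20.3823) (23, 16.6251) (23, 30.9939)]  |A|=599.7049
5. ⊥bis P4·P3 via (10.935,51.965): [(4.0817, 53.4546) (0, 54.3419) (0, 20.3823) (23, 16.6251) (23, 30.9939)]  |A|=593.2238
6. canonical 5-gon: [(4.0817, 53.4546) (0, 54.3419) (0, 20.3823) (23, 16.6251) (23, 30.9939)]
7. shoelace: 593.2238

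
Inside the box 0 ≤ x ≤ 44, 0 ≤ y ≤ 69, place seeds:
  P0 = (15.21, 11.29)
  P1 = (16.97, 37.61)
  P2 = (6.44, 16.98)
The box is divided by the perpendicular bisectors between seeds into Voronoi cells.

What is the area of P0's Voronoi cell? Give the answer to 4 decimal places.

1. box [0,44]×[0,69]: [(0, 0) (44, 0) (44, 69) (0, 69)]
2. ⊥bis P0·P1 via (16.09,24.45): [(0, 25.5259) (0, 0) (44, 0) (44, 22.5837)]  |A|=1058.4113
3. ⊥bis P0·P2 via (10.825,14.135): [(17.458, 24.3585) (1.6542, 0) (44, 0) (44, 22.5837)]  |A|=815.4483
4. canonical 4-gon: [(17.458, 24.3585) (1.6542, 0) (44, 0) (44, 22.5837)]
5. shoelace: 815.4483

Area of P0's cell: 815.4483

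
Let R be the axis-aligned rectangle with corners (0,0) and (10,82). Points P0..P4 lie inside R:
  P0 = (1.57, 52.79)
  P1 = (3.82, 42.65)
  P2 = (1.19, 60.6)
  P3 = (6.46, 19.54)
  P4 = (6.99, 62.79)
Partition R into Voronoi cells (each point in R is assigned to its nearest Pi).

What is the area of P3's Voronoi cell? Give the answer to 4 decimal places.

1. box [0,10]×[0,82]: [(0, 0) (10, 0) (10, 82) (0, 82)]
2. ⊥bis P3·P0 via (4.015,36.165): [(0, 35.5745) (0, 0) (10, 0) (10, 37.0452)]  |A|=363.0986
3. ⊥bis P3·P1 via (5.14,31.095): [(0, 30.5078) (0, 0) (10, 0) (10, 31.6502)]  |A|=310.7901
4. ⊥bis P3·P2 via (3.825,40.07): [(0, 30.5078) (0, 0) (10, 0) (10, 31.6502)]  |A|=310.7901
5. ⊥bis P3·P4 via (6.725,41.165): [(0, 30.5078) (0, 0) (10, 0) (10, 31.6502)]  |A|=310.7901
6. canonical 4-gon: [(0, 30.5078) (0, 0) (10, 0) (10, 31.6502)]
7. shoelace: 310.7901

Area of P3's cell: 310.7901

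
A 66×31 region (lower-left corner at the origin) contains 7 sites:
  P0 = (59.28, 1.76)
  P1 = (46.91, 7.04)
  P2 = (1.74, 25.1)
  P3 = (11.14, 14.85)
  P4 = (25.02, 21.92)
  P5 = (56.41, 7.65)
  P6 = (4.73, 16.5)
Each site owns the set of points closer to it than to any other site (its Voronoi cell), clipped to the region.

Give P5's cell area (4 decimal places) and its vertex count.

Area of P5's cell: 387.1574 (4 vertices)

1. box [0,66]×[0,31]: [(0, 0) (66, 0) (66, 31) (0, 31)]
2. ⊥bis P5·P0 via (57.845,4.705): [(0, 0) (48.1891, 0) (66, 8.6787) (66, 31) (0, 31)]  |A|=1968.7126
3. ⊥bis P5·P1 via (51.66,7.345): [(52.012, 1.8628) (66, 8.6787) (66, 31) (50.1411, 31)]  |A|=387.1574
4. ⊥bis P5·P2 via (29.075,16.375): [(52.012, 1.8628) (66, 8.6787) (66, 31) (50.1411, 31)]  |A|=387.1574
5. ⊥bis P5·P3 via (33.775,11.25): [(52.012, 1.8628) (66, 8.6787) (66, 31) (50.1411, 31)]  |A|=387.1574
6. ⊥bis P5·P4 via (40.715,14.785): [(52.012, 1.8628) (66, 8.6787) (66, 31) (50.1411, 31)]  |A|=387.1574
7. ⊥bis P5·P6 via (30.57,12.075): [(52.012, 1.8628) (66, 8.6787) (66, 31) (50.1411, 31)]  |A|=387.1574
8. canonical 4-gon: [(52.012, 1.8628) (66, 8.6787) (66, 31) (50.1411, 31)]
9. shoelace: 387.1574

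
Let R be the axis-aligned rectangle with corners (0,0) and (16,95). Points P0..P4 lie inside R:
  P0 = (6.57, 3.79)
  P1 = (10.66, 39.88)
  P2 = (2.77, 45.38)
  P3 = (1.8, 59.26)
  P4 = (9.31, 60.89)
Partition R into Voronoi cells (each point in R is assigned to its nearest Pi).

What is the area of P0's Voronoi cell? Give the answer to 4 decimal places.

1. box [0,16]×[0,95]: [(0, 0) (16, 0) (16, 95) (0, 95)]
2. ⊥bis P0·P1 via (8.615,21.835): [(0, 22.8113) (0, 0) (16, 0) (16, 20.9981)]  |A|=350.4751
3. ⊥bis P0·P2 via (4.67,24.585): [(0, 22.8113) (0, 0) (16, 0) (16, 20.9981)]  |A|=350.4751
4. ⊥bis P0·P3 via (4.185,31.525): [(0, 22.8113) (0, 0) (16, 0) (16, 20.9981)]  |A|=350.4751
5. ⊥bis P0·P4 via (7.94,32.34): [(0, 22.8113) (0, 0) (16, 0) (16, 20.9981)]  |A|=350.4751
6. canonical 4-gon: [(0, 22.8113) (0, 0) (16, 0) (16, 20.9981)]
7. shoelace: 350.4751

Area of P0's cell: 350.4751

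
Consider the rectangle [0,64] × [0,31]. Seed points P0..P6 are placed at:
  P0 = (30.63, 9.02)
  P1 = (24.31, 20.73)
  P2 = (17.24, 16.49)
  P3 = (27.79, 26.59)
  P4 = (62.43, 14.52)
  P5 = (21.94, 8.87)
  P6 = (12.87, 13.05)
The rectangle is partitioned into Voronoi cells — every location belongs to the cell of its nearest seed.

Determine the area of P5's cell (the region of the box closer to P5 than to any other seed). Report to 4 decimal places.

Area of P5's cell: 148.7684

1. box [0,64]×[0,31]: [(0, 0) (64, 0) (64, 31) (0, 31)]
2. ⊥bis P5·P0 via (26.285,8.945): [(0, 0) (26.4394, 0) (25.9043, 31) (0, 31)]  |A|=811.3274
3. ⊥bis P5·P1 via (23.125,14.8): [(0, 19.4211) (0, 0) (26.4394, 0) (26.1945, 14.1866)]  |A|=441.906
4. ⊥bis P5·P2 via (19.59,12.68): [(23.0511, 14.8148) (0, 0.5969) (0, 0) (26.4394, 0) (26.1945, 14.1866)]  |A|=224.9475
5. ⊥bis P5·P3 via (24.865,17.73): [(23.0511, 14.8148) (0, 0.5969) (0, 0) (26.4394, 0) (26.1945, 14.1866)]  |A|=224.9475
6. ⊥bis P5·P4 via (42.185,11.695): [(23.0511, 14.8148) (0, 0.5969) (0, 0) (26.4394, 0) (26.1945, 14.1866)]  |A|=224.9475
7. ⊥bis P5·P6 via (17.405,10.96): [(23.0511, 14.8148) (17.6447, 11.4802) (12.354, 0) (26.4394, 0) (26.1945, 14.1866)]  |A|=148.7684
8. canonical 5-gon: [(23.0511, 14.8148) (17.6447, 11.4802) (12.354, 0) (26.4394, 0) (26.1945, 14.1866)]
9. shoelace: 148.7684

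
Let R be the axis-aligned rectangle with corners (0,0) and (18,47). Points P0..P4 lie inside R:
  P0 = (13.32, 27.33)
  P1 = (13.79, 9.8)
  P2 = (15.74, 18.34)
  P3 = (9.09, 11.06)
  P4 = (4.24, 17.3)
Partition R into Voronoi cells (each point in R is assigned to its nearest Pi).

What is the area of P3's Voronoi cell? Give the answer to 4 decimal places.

1. box [0,18]×[0,47]: [(0, 0) (18, 0) (18, 47) (0, 47)]
2. ⊥bis P3·P0 via (11.205,19.195): [(0, 22.1082) (0, 0) (18, 0) (18, 17.4284)]  |A|=355.8289
3. ⊥bis P3·P1 via (11.44,10.43): [(13.6213, 18.5668) (0, 22.1082) (0, 0) (8.6439, 0)]  |A|=230.8159
4. ⊥bis P3·P2 via (12.415,14.7): [(12.5513, 14.5755) (6.0178, 20.5436) (0, 22.1082) (0, 0) (8.6439, 0)]  |A|=214.5842
5. ⊥bis P3·P4 via (6.665,14.18): [(12.5513, 14.5755) (10.0792, 16.8337) (0, 8.9997) (0, 0) (8.6439, 0)]  |A|=140.537
6. canonical 5-gon: [(12.5513, 14.5755) (10.0792, 16.8337) (0, 8.9997) (0, 0) (8.6439, 0)]
7. shoelace: 140.537

Area of P3's cell: 140.5370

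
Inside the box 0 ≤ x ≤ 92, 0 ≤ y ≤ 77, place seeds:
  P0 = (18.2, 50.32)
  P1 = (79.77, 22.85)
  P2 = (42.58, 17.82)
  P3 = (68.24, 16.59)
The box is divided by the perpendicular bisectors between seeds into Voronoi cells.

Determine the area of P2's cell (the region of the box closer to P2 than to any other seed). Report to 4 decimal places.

1. box [0,92]×[0,77]: [(0, 0) (92, 0) (92, 77) (0, 77)]
2. ⊥bis P2·P0 via (30.39,34.07): [(0, 11.2728) (0, 0) (92, 0) (92, 77) (87.6183, 77)]  |A|=4204.5496
3. ⊥bis P2·P1 via (61.175,20.335): [(56.6527, 53.7711) (0, 11.2728) (0, 0) (63.9253, 0)]  |A|=2037.9854
4. ⊥bis P2·P3 via (55.41,17.205): [(57.0293, 50.9867) (56.6527, 53.7711) (0, 11.2728) (0, 0) (54.5853, 0)]  |A|=1799.8761
5. canonical 5-gon: [(57.0293, 50.9867) (56.6527, 53.7711) (0, 11.2728) (0, 0) (54.5853, 0)]
6. shoelace: 1799.8761

Area of P2's cell: 1799.8761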